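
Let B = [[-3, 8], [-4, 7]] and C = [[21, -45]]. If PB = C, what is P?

B is on the right of P, so right-multiply by B⁻¹: P = CB⁻¹.
det B = 11; the adjugate gives B⁻¹ = [[7/11, -8/11], [4/11, -3/11]].
P = CB⁻¹ = [[21, -45]] · [[7/11, -8/11], [4/11, -3/11]] = [[-3, -3]].

P = [[-3, -3]]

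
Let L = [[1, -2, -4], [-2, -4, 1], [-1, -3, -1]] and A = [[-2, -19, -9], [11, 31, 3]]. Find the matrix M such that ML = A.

L is on the right of M, so right-multiply by L⁻¹: M = AL⁻¹.
det L = 5; the adjugate gives L⁻¹ = [[7/5, 2, -18/5], [-3/5, -1, 7/5], [2/5, 1, -8/5]].
M = AL⁻¹ = [[-2, -19, -9], [11, 31, 3]] · [[7/5, 2, -18/5], [-3/5, -1, 7/5], [2/5, 1, -8/5]] = [[5, 6, -5], [-2, -6, -1]].

M = [[5, 6, -5], [-2, -6, -1]]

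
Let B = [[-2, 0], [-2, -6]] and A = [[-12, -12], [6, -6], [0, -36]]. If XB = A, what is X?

Right-multiplying both sides by B⁻¹ gives X = AB⁻¹.
B has determinant 12; B⁻¹ = [[-1/2, 0], [1/6, -1/6]].
X = AB⁻¹ = [[-12, -12], [6, -6], [0, -36]] · [[-1/2, 0], [1/6, -1/6]] = [[4, 2], [-4, 1], [-6, 6]].

X = [[4, 2], [-4, 1], [-6, 6]]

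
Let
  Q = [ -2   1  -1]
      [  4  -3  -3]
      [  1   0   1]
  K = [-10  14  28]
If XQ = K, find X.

X = [[-4, -6, 6]]

Since Q sits to the right of X, X = KQ⁻¹.
det Q = -4, so Q⁻¹ = [[3/4, 1/4, 3/2], [7/4, 1/4, 5/2], [-3/4, -1/4, -1/2]].
X = KQ⁻¹ = [[-10, 14, 28]] · [[3/4, 1/4, 3/2], [7/4, 1/4, 5/2], [-3/4, -1/4, -1/2]] = [[-4, -6, 6]].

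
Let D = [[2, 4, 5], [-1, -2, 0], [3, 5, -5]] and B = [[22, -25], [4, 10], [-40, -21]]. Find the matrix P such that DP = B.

P = [[0, -2], [-2, -4], [6, -1]]

Left-multiplying both sides by D⁻¹ gives P = D⁻¹B.
det D = 5, so D⁻¹ = [[2, 9, 2], [-1, -5, -1], [1/5, 2/5, 0]].
P = D⁻¹B = [[2, 9, 2], [-1, -5, -1], [1/5, 2/5, 0]] · [[22, -25], [4, 10], [-40, -21]] = [[0, -2], [-2, -4], [6, -1]].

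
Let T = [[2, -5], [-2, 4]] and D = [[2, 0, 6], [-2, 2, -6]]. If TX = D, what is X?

X = [[1, -5, 3], [0, -2, 0]]

T is on the left of X, so left-multiply by T⁻¹: X = T⁻¹D.
T has determinant -2; T⁻¹ = [[-2, -5/2], [-1, -1]].
X = T⁻¹D = [[-2, -5/2], [-1, -1]] · [[2, 0, 6], [-2, 2, -6]] = [[1, -5, 3], [0, -2, 0]].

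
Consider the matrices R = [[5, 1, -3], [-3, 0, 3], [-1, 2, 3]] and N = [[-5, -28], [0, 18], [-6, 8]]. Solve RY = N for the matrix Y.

R is on the left of Y, so left-multiply by R⁻¹: Y = R⁻¹N.
det R = -6, so R⁻¹ = [[1, 3/2, -1/2], [-1, -2, 1], [1, 11/6, -1/2]].
Y = R⁻¹N = [[1, 3/2, -1/2], [-1, -2, 1], [1, 11/6, -1/2]] · [[-5, -28], [0, 18], [-6, 8]] = [[-2, -5], [-1, 0], [-2, 1]].

Y = [[-2, -5], [-1, 0], [-2, 1]]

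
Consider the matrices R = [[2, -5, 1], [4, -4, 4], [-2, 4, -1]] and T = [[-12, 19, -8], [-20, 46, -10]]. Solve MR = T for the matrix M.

M = [[1, -1, 5], [-6, 0, 4]]

R is on the right of M, so right-multiply by R⁻¹: M = TR⁻¹.
det R = 4; the adjugate gives R⁻¹ = [[-3, -1/4, -4], [-1, 0, -1], [2, 1/2, 3]].
M = TR⁻¹ = [[-12, 19, -8], [-20, 46, -10]] · [[-3, -1/4, -4], [-1, 0, -1], [2, 1/2, 3]] = [[1, -1, 5], [-6, 0, 4]].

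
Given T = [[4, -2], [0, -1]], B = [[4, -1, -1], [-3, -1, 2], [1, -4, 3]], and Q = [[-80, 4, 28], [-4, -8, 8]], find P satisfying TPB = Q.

P = T⁻¹QB⁻¹ (apply T⁻¹ on the left and B⁻¹ on the right).
det T = -4, so T⁻¹ = [[1/4, -1/2], [0, -1]].
det B = -4; the adjugate gives B⁻¹ = [[-5/4, -7/4, 3/4], [-11/4, -13/4, 5/4], [-13/4, -15/4, 7/4]].
T⁻¹Q = [[-18, 5, 3], [4, 8, -8]].
P = (T⁻¹Q)B⁻¹ = [[-1, 4, -2], [-1, -3, -1]].

P = [[-1, 4, -2], [-1, -3, -1]]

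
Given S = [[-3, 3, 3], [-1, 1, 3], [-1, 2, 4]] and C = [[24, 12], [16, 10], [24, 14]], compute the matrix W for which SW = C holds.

Since S multiplies W on the left, W = S⁻¹C.
S has determinant 6; S⁻¹ = [[-1/3, -1, 1], [1/6, -3/2, 1], [-1/6, 1/2, 0]].
W = S⁻¹C = [[-1/3, -1, 1], [1/6, -3/2, 1], [-1/6, 1/2, 0]] · [[24, 12], [16, 10], [24, 14]] = [[0, 0], [4, 1], [4, 3]].

W = [[0, 0], [4, 1], [4, 3]]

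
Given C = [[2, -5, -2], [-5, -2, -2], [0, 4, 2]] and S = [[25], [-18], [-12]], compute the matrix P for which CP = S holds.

C is on the left of P, so left-multiply by C⁻¹: P = C⁻¹S.
det C = -2; the adjugate gives C⁻¹ = [[-2, -1, -3], [-5, -2, -7], [10, 4, 29/2]].
P = C⁻¹S = [[-2, -1, -3], [-5, -2, -7], [10, 4, 29/2]] · [[25], [-18], [-12]] = [[4], [-5], [4]].

P = [[4], [-5], [4]]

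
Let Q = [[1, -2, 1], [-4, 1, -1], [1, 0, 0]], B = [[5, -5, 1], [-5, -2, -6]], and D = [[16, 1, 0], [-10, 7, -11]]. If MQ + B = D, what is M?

M = [[-5, -4, 0], [-4, 1, 3]]

MQ = D − B = [[11, 6, -1], [-5, 9, -5]].
Q is on the right of M, so right-multiply by Q⁻¹: M = (D − B)Q⁻¹.
Q has determinant 1; Q⁻¹ = [[0, 0, 1], [-1, -1, -3], [-1, -2, -7]].
M = (D − B)Q⁻¹ = [[-5, -4, 0], [-4, 1, 3]].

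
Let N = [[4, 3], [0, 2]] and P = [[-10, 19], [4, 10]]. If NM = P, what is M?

M = [[-4, 1], [2, 5]]

Since N multiplies M on the left, M = N⁻¹P.
det N = 8, so N⁻¹ = [[1/4, -3/8], [0, 1/2]].
M = N⁻¹P = [[1/4, -3/8], [0, 1/2]] · [[-10, 19], [4, 10]] = [[-4, 1], [2, 5]].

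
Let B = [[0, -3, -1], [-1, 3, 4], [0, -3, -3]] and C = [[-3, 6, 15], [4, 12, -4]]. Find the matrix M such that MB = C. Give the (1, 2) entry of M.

Right-multiplying both sides by B⁻¹ gives M = CB⁻¹.
B has determinant 6; B⁻¹ = [[1/2, -1, -3/2], [-1/2, 0, 1/6], [1/2, 0, -1/2]].
M = CB⁻¹ = [[-3, 6, 15], [4, 12, -4]] · [[1/2, -1, -3/2], [-1/2, 0, 1/6], [1/2, 0, -1/2]] = [[3, 3, -2], [-6, -4, -2]].

3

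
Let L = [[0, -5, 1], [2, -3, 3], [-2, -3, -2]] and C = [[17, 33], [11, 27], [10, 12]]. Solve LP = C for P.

P = [[4, 0], [-4, -6], [-3, 3]]

Since L multiplies P on the left, P = L⁻¹C.
L has determinant -2; L⁻¹ = [[-15/2, 13/2, 6], [1, -1, -1], [6, -5, -5]].
P = L⁻¹C = [[-15/2, 13/2, 6], [1, -1, -1], [6, -5, -5]] · [[17, 33], [11, 27], [10, 12]] = [[4, 0], [-4, -6], [-3, 3]].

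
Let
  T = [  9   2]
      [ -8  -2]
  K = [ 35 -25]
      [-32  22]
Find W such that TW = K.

Left-multiplying both sides by T⁻¹ gives W = T⁻¹K.
T has determinant -2; T⁻¹ = [[1, 1], [-4, -9/2]].
W = T⁻¹K = [[1, 1], [-4, -9/2]] · [[35, -25], [-32, 22]] = [[3, -3], [4, 1]].

W = [[3, -3], [4, 1]]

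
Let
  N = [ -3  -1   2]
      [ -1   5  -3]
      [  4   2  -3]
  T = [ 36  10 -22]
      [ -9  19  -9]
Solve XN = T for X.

N is on the right of X, so right-multiply by N⁻¹: X = TN⁻¹.
det N = -2, so N⁻¹ = [[9/2, -1/2, 7/2], [15/2, -1/2, 11/2], [11, -1, 8]].
X = TN⁻¹ = [[36, 10, -22], [-9, 19, -9]] · [[9/2, -1/2, 7/2], [15/2, -1/2, 11/2], [11, -1, 8]] = [[-5, -1, 5], [3, 4, 1]].

X = [[-5, -1, 5], [3, 4, 1]]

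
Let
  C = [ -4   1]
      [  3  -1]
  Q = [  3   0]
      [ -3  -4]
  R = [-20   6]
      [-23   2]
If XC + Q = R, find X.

X = [[5, -1], [2, -4]]

XC = R − Q = [[-23, 6], [-20, 6]].
C is on the right of X, so right-multiply by C⁻¹: X = (R − Q)C⁻¹.
det C = 1, so C⁻¹ = [[-1, -1], [-3, -4]].
X = (R − Q)C⁻¹ = [[5, -1], [2, -4]].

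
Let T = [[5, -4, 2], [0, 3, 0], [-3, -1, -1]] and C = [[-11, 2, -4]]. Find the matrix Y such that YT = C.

T is on the right of Y, so right-multiply by T⁻¹: Y = CT⁻¹.
det T = 3; the adjugate gives T⁻¹ = [[-1, -2, -2], [0, 1/3, 0], [3, 17/3, 5]].
Y = CT⁻¹ = [[-11, 2, -4]] · [[-1, -2, -2], [0, 1/3, 0], [3, 17/3, 5]] = [[-1, 0, 2]].

Y = [[-1, 0, 2]]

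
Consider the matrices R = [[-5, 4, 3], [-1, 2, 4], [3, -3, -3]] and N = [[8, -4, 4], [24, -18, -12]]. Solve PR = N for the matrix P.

Since R sits to the right of P, P = NR⁻¹.
det R = -3; the adjugate gives R⁻¹ = [[-2, -1, -10/3], [-3, -2, -17/3], [1, 1, 2]].
P = NR⁻¹ = [[8, -4, 4], [24, -18, -12]] · [[-2, -1, -10/3], [-3, -2, -17/3], [1, 1, 2]] = [[0, 4, 4], [-6, 0, -2]].

P = [[0, 4, 4], [-6, 0, -2]]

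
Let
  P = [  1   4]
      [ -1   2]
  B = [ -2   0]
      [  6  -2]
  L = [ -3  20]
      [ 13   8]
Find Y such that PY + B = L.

PY = L − B = [[-1, 20], [7, 10]].
Since P multiplies Y on the left, Y = P⁻¹(L − B).
P has determinant 6; P⁻¹ = [[1/3, -2/3], [1/6, 1/6]].
Y = P⁻¹(L − B) = [[-5, 0], [1, 5]].

Y = [[-5, 0], [1, 5]]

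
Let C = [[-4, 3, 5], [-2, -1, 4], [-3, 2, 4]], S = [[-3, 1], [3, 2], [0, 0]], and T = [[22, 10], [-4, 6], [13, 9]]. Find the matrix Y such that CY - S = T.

CY = T + S = [[19, 11], [-1, 8], [13, 9]].
C is on the left of Y, so left-multiply by C⁻¹: Y = C⁻¹(T + S).
det C = 1, so C⁻¹ = [[-12, -2, 17], [-4, -1, 6], [-7, -1, 10]].
Y = C⁻¹(T + S) = [[-5, 5], [3, 2], [-2, 5]].

Y = [[-5, 5], [3, 2], [-2, 5]]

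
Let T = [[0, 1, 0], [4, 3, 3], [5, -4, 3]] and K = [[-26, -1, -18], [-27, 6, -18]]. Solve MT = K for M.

Since T sits to the right of M, M = KT⁻¹.
det T = 3, so T⁻¹ = [[7, -1, 1], [1, 0, 0], [-31/3, 5/3, -4/3]].
M = KT⁻¹ = [[-26, -1, -18], [-27, 6, -18]] · [[7, -1, 1], [1, 0, 0], [-31/3, 5/3, -4/3]] = [[3, -4, -2], [3, -3, -3]].

M = [[3, -4, -2], [3, -3, -3]]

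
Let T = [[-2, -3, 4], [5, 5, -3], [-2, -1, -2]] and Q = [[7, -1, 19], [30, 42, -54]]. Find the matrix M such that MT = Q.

M = [[6, 3, -2], [-6, 6, 6]]

T is on the right of M, so right-multiply by T⁻¹: M = QT⁻¹.
T has determinant -2; T⁻¹ = [[13/2, 5, 11/2], [-8, -6, -7], [-5/2, -2, -5/2]].
M = QT⁻¹ = [[7, -1, 19], [30, 42, -54]] · [[13/2, 5, 11/2], [-8, -6, -7], [-5/2, -2, -5/2]] = [[6, 3, -2], [-6, 6, 6]].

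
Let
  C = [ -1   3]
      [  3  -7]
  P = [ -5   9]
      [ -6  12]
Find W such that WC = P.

W = [[-4, -3], [-3, -3]]

Right-multiplying both sides by C⁻¹ gives W = PC⁻¹.
det C = -2, so C⁻¹ = [[7/2, 3/2], [3/2, 1/2]].
W = PC⁻¹ = [[-5, 9], [-6, 12]] · [[7/2, 3/2], [3/2, 1/2]] = [[-4, -3], [-3, -3]].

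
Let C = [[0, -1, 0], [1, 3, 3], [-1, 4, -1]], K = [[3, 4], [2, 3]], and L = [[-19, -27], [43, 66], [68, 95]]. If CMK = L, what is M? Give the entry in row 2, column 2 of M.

Left-multiply by C⁻¹ and right-multiply by K⁻¹: M = C⁻¹LK⁻¹.
C has determinant 2; C⁻¹ = [[-15/2, -1/2, -3/2], [-1, 0, 0], [7/2, 1/2, 1/2]].
det K = 1; the adjugate gives K⁻¹ = [[3, -4], [-2, 3]].
C⁻¹L = [[19, 27], [19, 27], [-11, -14]].
M = (C⁻¹L)K⁻¹ = [[3, 5], [3, 5], [-5, 2]].

5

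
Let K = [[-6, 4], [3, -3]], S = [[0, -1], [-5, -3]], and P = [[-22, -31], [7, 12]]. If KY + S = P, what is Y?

Y = [[3, 5], [-1, 0]]

KY = P − S = [[-22, -30], [12, 15]].
Since K multiplies Y on the left, Y = K⁻¹(P − S).
K has determinant 6; K⁻¹ = [[-1/2, -2/3], [-1/2, -1]].
Y = K⁻¹(P − S) = [[3, 5], [-1, 0]].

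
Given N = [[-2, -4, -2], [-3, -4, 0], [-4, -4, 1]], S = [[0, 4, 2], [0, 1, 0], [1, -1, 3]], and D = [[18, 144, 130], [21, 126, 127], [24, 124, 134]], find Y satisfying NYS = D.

Y = [[-4, -1, -3], [-5, -4, -3], [-5, 4, 0]]

Left-multiply by N⁻¹ and right-multiply by S⁻¹: Y = N⁻¹DS⁻¹.
det N = 4; the adjugate gives N⁻¹ = [[-1, 3, -2], [3/4, -5/2, 3/2], [-1, 2, -1]].
S has determinant -2; S⁻¹ = [[-3/2, 7, 1], [0, 1, 0], [1/2, -2, 0]].
N⁻¹D = [[-3, -14, -17], [-3, -21, -19], [0, -16, -10]].
Y = (N⁻¹D)S⁻¹ = [[-4, -1, -3], [-5, -4, -3], [-5, 4, 0]].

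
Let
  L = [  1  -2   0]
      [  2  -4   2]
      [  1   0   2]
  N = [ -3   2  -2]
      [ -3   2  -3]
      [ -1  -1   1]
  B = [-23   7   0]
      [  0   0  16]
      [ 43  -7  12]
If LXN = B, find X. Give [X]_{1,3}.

X = L⁻¹BN⁻¹ (apply L⁻¹ on the left and N⁻¹ on the right).
L has determinant -4; L⁻¹ = [[2, -1, 1], [1/2, -1/2, 1/2], [-1, 1/2, 0]].
det N = 5, so N⁻¹ = [[-1/5, 0, -2/5], [6/5, -1, -3/5], [1, -1, 0]].
L⁻¹B = [[-3, 7, -4], [10, 0, -2], [23, -7, 8]].
X = (L⁻¹B)N⁻¹ = [[5, -3, -3], [-4, 2, -4], [-5, -1, -5]].

-3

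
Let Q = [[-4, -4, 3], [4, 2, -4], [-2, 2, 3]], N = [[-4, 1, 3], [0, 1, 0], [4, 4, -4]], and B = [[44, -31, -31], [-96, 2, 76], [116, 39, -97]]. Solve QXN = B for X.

X = [[3, -1, 0], [-2, 5, 2], [-3, 2, 2]]

X = Q⁻¹BN⁻¹ (apply Q⁻¹ on the left and N⁻¹ on the right).
det Q = -4, so Q⁻¹ = [[-7/2, -9/2, -5/2], [1, 3/2, 1], [-3, -4, -2]].
N has determinant 4; N⁻¹ = [[-1, 4, -3/4], [0, 1, 0], [-1, 5, -1]].
Q⁻¹B = [[-12, 2, 9], [16, 11, -14], [20, 7, -17]].
X = (Q⁻¹B)N⁻¹ = [[3, -1, 0], [-2, 5, 2], [-3, 2, 2]].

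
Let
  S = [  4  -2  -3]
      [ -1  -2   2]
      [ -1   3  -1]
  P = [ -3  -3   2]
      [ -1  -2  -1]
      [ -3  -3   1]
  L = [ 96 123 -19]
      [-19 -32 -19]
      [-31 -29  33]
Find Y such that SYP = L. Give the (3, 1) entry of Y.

-1

Y = S⁻¹LP⁻¹ (apply S⁻¹ on the left and P⁻¹ on the right).
det S = 5, so S⁻¹ = [[-4/5, -11/5, -2], [-3/5, -7/5, -1], [-1, -2, -2]].
det P = -3, so P⁻¹ = [[5/3, 1, -7/3], [-4/3, -1, 5/3], [1, 0, -1]].
S⁻¹L = [[27, 30, -9], [0, 0, 5], [4, -1, -9]].
Y = (S⁻¹L)P⁻¹ = [[-4, -3, -4], [5, 0, -5], [-1, 5, -2]].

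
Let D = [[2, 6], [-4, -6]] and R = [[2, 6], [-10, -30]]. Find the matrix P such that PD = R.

D is on the right of P, so right-multiply by D⁻¹: P = RD⁻¹.
det D = 12; the adjugate gives D⁻¹ = [[-1/2, -1/2], [1/3, 1/6]].
P = RD⁻¹ = [[2, 6], [-10, -30]] · [[-1/2, -1/2], [1/3, 1/6]] = [[1, 0], [-5, 0]].

P = [[1, 0], [-5, 0]]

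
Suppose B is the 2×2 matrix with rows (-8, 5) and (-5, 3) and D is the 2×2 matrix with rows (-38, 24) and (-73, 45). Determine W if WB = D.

B is on the right of W, so right-multiply by B⁻¹: W = DB⁻¹.
det B = 1, so B⁻¹ = [[3, -5], [5, -8]].
W = DB⁻¹ = [[-38, 24], [-73, 45]] · [[3, -5], [5, -8]] = [[6, -2], [6, 5]].

W = [[6, -2], [6, 5]]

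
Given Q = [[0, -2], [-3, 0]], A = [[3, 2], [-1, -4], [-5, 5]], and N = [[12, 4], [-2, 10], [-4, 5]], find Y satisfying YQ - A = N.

Y = [[-3, -5], [-3, 1], [-5, 3]]

YQ = N + A = [[15, 6], [-3, 6], [-9, 10]].
Q is on the right of Y, so right-multiply by Q⁻¹: Y = (N + A)Q⁻¹.
Q has determinant -6; Q⁻¹ = [[0, -1/3], [-1/2, 0]].
Y = (N + A)Q⁻¹ = [[-3, -5], [-3, 1], [-5, 3]].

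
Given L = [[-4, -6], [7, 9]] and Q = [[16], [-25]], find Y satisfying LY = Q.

Y = [[-1], [-2]]

Since L multiplies Y on the left, Y = L⁻¹Q.
L has determinant 6; L⁻¹ = [[3/2, 1], [-7/6, -2/3]].
Y = L⁻¹Q = [[3/2, 1], [-7/6, -2/3]] · [[16], [-25]] = [[-1], [-2]].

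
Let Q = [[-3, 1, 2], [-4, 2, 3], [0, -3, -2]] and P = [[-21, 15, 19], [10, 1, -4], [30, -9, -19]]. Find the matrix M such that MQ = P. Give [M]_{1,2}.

3

Q is on the right of M, so right-multiply by Q⁻¹: M = PQ⁻¹.
det Q = 1; the adjugate gives Q⁻¹ = [[5, -4, -1], [-8, 6, 1], [12, -9, -2]].
M = PQ⁻¹ = [[-21, 15, 19], [10, 1, -4], [30, -9, -19]] · [[5, -4, -1], [-8, 6, 1], [12, -9, -2]] = [[3, 3, -2], [-6, 2, -1], [-6, -3, -1]].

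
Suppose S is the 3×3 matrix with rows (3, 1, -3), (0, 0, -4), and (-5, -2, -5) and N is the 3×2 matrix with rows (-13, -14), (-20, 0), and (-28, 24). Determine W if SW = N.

W = [[1, -4], [-1, -2], [5, 0]]

Since S multiplies W on the left, W = S⁻¹N.
det S = -4, so S⁻¹ = [[2, -11/4, 1], [-5, 15/2, -3], [0, -1/4, 0]].
W = S⁻¹N = [[2, -11/4, 1], [-5, 15/2, -3], [0, -1/4, 0]] · [[-13, -14], [-20, 0], [-28, 24]] = [[1, -4], [-1, -2], [5, 0]].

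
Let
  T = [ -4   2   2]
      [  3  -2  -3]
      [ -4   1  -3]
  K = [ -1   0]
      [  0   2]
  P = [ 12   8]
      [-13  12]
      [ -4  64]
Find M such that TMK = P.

M = T⁻¹PK⁻¹ (apply T⁻¹ on the left and K⁻¹ on the right).
det T = -4; the adjugate gives T⁻¹ = [[-9/4, -2, 1/2], [-21/4, -5, 3/2], [5/4, 1, -1/2]].
det K = -2; the adjugate gives K⁻¹ = [[-1, 0], [0, 1/2]].
T⁻¹P = [[-3, -10], [-4, -6], [4, -10]].
M = (T⁻¹P)K⁻¹ = [[3, -5], [4, -3], [-4, -5]].

M = [[3, -5], [4, -3], [-4, -5]]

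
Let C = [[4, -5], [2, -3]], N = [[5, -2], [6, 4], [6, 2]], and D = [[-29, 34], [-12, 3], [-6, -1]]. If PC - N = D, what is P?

PC = D + N = [[-24, 32], [-6, 7], [0, 1]].
C is on the right of P, so right-multiply by C⁻¹: P = (D + N)C⁻¹.
det C = -2, so C⁻¹ = [[3/2, -5/2], [1, -2]].
P = (D + N)C⁻¹ = [[-4, -4], [-2, 1], [1, -2]].

P = [[-4, -4], [-2, 1], [1, -2]]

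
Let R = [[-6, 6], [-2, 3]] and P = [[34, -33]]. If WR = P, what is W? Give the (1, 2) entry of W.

1

Since R sits to the right of W, W = PR⁻¹.
R has determinant -6; R⁻¹ = [[-1/2, 1], [-1/3, 1]].
W = PR⁻¹ = [[34, -33]] · [[-1/2, 1], [-1/3, 1]] = [[-6, 1]].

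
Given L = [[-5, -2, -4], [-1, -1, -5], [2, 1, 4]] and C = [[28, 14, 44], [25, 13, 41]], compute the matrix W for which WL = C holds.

L is on the right of W, so right-multiply by L⁻¹: W = CL⁻¹.
det L = 3; the adjugate gives L⁻¹ = [[1/3, 4/3, 2], [-2, -4, -7], [1/3, 1/3, 1]].
W = CL⁻¹ = [[28, 14, 44], [25, 13, 41]] · [[1/3, 4/3, 2], [-2, -4, -7], [1/3, 1/3, 1]] = [[-4, -4, 2], [-4, -5, 0]].

W = [[-4, -4, 2], [-4, -5, 0]]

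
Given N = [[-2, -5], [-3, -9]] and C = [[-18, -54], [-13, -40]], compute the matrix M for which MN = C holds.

M = [[0, 6], [-1, 5]]

N is on the right of M, so right-multiply by N⁻¹: M = CN⁻¹.
det N = 3; the adjugate gives N⁻¹ = [[-3, 5/3], [1, -2/3]].
M = CN⁻¹ = [[-18, -54], [-13, -40]] · [[-3, 5/3], [1, -2/3]] = [[0, 6], [-1, 5]].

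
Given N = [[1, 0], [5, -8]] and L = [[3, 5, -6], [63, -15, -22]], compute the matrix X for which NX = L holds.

X = [[3, 5, -6], [-6, 5, -1]]

Left-multiplying both sides by N⁻¹ gives X = N⁻¹L.
det N = -8; the adjugate gives N⁻¹ = [[1, 0], [5/8, -1/8]].
X = N⁻¹L = [[1, 0], [5/8, -1/8]] · [[3, 5, -6], [63, -15, -22]] = [[3, 5, -6], [-6, 5, -1]].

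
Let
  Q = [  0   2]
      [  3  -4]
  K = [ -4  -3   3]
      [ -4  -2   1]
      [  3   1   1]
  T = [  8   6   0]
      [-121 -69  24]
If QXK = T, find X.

Left-multiply by Q⁻¹ and right-multiply by K⁻¹: X = Q⁻¹TK⁻¹.
Q has determinant -6; Q⁻¹ = [[2/3, 1/3], [1/2, 0]].
K has determinant -3; K⁻¹ = [[1, -2, -1], [-7/3, 13/3, 8/3], [-2/3, 5/3, 4/3]].
Q⁻¹T = [[-35, -19, 8], [4, 3, 0]].
X = (Q⁻¹T)K⁻¹ = [[4, 1, -5], [-3, 5, 4]].

X = [[4, 1, -5], [-3, 5, 4]]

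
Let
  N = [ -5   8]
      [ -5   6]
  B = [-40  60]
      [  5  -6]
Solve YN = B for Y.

Y = [[6, 2], [0, -1]]

Since N sits to the right of Y, Y = BN⁻¹.
N has determinant 10; N⁻¹ = [[3/5, -4/5], [1/2, -1/2]].
Y = BN⁻¹ = [[-40, 60], [5, -6]] · [[3/5, -4/5], [1/2, -1/2]] = [[6, 2], [0, -1]].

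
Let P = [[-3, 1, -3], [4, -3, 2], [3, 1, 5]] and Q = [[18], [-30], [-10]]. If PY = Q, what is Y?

Y = [[-2], [6], [-2]]

Since P multiplies Y on the left, Y = P⁻¹Q.
det P = -2; the adjugate gives P⁻¹ = [[17/2, 4, 7/2], [7, 3, 3], [-13/2, -3, -5/2]].
Y = P⁻¹Q = [[17/2, 4, 7/2], [7, 3, 3], [-13/2, -3, -5/2]] · [[18], [-30], [-10]] = [[-2], [6], [-2]].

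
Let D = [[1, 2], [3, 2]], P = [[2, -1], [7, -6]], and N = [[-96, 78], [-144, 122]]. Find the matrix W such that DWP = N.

W = [[2, -4], [-4, -4]]

Left-multiply by D⁻¹ and right-multiply by P⁻¹: W = D⁻¹NP⁻¹.
det D = -4; the adjugate gives D⁻¹ = [[-1/2, 1/2], [3/4, -1/4]].
det P = -5; the adjugate gives P⁻¹ = [[6/5, -1/5], [7/5, -2/5]].
D⁻¹N = [[-24, 22], [-36, 28]].
W = (D⁻¹N)P⁻¹ = [[2, -4], [-4, -4]].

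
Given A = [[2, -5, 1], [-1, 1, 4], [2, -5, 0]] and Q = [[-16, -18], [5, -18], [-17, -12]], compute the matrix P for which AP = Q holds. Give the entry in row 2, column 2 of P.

Left-multiplying both sides by A⁻¹ gives P = A⁻¹Q.
det A = 3; the adjugate gives A⁻¹ = [[20/3, -5/3, -7], [8/3, -2/3, -3], [1, 0, -1]].
P = A⁻¹Q = [[20/3, -5/3, -7], [8/3, -2/3, -3], [1, 0, -1]] · [[-16, -18], [5, -18], [-17, -12]] = [[4, -6], [5, 0], [1, -6]].

0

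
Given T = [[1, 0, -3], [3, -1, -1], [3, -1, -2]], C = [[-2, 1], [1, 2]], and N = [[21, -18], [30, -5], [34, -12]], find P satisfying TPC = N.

P = [[-3, 3], [1, 3], [3, 2]]

Left-multiply by T⁻¹ and right-multiply by C⁻¹: P = T⁻¹NC⁻¹.
det T = 1; the adjugate gives T⁻¹ = [[1, 3, -3], [3, 7, -8], [0, 1, -1]].
det C = -5, so C⁻¹ = [[-2/5, 1/5], [1/5, 2/5]].
T⁻¹N = [[9, 3], [1, 7], [-4, 7]].
P = (T⁻¹N)C⁻¹ = [[-3, 3], [1, 3], [3, 2]].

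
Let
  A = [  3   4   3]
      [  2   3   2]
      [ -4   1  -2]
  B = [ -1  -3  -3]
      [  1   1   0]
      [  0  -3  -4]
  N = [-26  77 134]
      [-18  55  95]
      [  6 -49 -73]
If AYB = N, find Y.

Y = [[-1, 1, -5], [1, -1, -5], [3, -5, -2]]

Isolating Y: multiply by A⁻¹ from the left and B⁻¹ from the right, so Y = A⁻¹NB⁻¹.
det A = 2, so A⁻¹ = [[-4, 11/2, -1/2], [-2, 3, 0], [7, -19/2, 1/2]].
det B = 1; the adjugate gives B⁻¹ = [[-4, -3, 3], [4, 4, -3], [-3, -3, 2]].
A⁻¹N = [[2, 19, 23], [-2, 11, 17], [-8, -8, -1]].
Y = (A⁻¹N)B⁻¹ = [[-1, 1, -5], [1, -1, -5], [3, -5, -2]].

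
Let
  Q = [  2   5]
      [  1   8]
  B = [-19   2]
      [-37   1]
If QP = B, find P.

P = [[3, 1], [-5, 0]]

Since Q multiplies P on the left, P = Q⁻¹B.
det Q = 11; the adjugate gives Q⁻¹ = [[8/11, -5/11], [-1/11, 2/11]].
P = Q⁻¹B = [[8/11, -5/11], [-1/11, 2/11]] · [[-19, 2], [-37, 1]] = [[3, 1], [-5, 0]].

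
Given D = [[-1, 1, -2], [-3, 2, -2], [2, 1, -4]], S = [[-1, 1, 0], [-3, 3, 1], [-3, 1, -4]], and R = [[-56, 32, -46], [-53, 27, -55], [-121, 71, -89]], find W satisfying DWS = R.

W = [[-3, 1, 1], [3, -3, 3], [-4, -3, -5]]

Left-multiply by D⁻¹ and right-multiply by S⁻¹: W = D⁻¹RS⁻¹.
D has determinant 4; D⁻¹ = [[-3/2, 1/2, 1/2], [-4, 2, 1], [-7/4, 3/4, 1/4]].
S has determinant -2; S⁻¹ = [[13/2, -2, -1/2], [15/2, -2, -1/2], [-3, 1, 0]].
D⁻¹R = [[-3, 1, -3], [-3, -3, -15], [28, -18, 17]].
W = (D⁻¹R)S⁻¹ = [[-3, 1, 1], [3, -3, 3], [-4, -3, -5]].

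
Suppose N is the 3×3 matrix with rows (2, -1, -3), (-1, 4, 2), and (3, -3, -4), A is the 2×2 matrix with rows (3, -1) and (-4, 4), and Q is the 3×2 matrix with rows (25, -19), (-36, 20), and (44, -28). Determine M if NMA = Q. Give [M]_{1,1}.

M = N⁻¹QA⁻¹ (apply N⁻¹ on the left and A⁻¹ on the right).
det N = 5; the adjugate gives N⁻¹ = [[-2, 1, 2], [2/5, 1/5, -1/5], [-9/5, 3/5, 7/5]].
A has determinant 8; A⁻¹ = [[1/2, 1/8], [1/2, 3/8]].
N⁻¹Q = [[2, 2], [-6, 2], [-5, 7]].
M = (N⁻¹Q)A⁻¹ = [[2, 1], [-2, 0], [1, 2]].

2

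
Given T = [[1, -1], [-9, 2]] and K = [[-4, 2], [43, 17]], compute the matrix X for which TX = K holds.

Left-multiplying both sides by T⁻¹ gives X = T⁻¹K.
det T = -7; the adjugate gives T⁻¹ = [[-2/7, -1/7], [-9/7, -1/7]].
X = T⁻¹K = [[-2/7, -1/7], [-9/7, -1/7]] · [[-4, 2], [43, 17]] = [[-5, -3], [-1, -5]].

X = [[-5, -3], [-1, -5]]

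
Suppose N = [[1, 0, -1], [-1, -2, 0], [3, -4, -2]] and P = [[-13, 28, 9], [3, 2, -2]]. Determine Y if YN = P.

Y = [[3, -2, -6], [2, -1, 0]]

Since N sits to the right of Y, Y = PN⁻¹.
det N = -6; the adjugate gives N⁻¹ = [[-2/3, -2/3, 1/3], [1/3, -1/6, -1/6], [-5/3, -2/3, 1/3]].
Y = PN⁻¹ = [[-13, 28, 9], [3, 2, -2]] · [[-2/3, -2/3, 1/3], [1/3, -1/6, -1/6], [-5/3, -2/3, 1/3]] = [[3, -2, -6], [2, -1, 0]].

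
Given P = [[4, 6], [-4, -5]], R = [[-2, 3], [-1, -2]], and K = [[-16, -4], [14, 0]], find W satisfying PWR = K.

W = P⁻¹KR⁻¹ (apply P⁻¹ on the left and R⁻¹ on the right).
det P = 4, so P⁻¹ = [[-5/4, -3/2], [1, 1]].
det R = 7; the adjugate gives R⁻¹ = [[-2/7, -3/7], [1/7, -2/7]].
P⁻¹K = [[-1, 5], [-2, -4]].
W = (P⁻¹K)R⁻¹ = [[1, -1], [0, 2]].

W = [[1, -1], [0, 2]]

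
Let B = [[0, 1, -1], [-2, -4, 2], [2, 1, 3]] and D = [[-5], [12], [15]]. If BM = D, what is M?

M = [[-2], [1], [6]]

Since B multiplies M on the left, M = B⁻¹D.
det B = 4; the adjugate gives B⁻¹ = [[-7/2, -1, -1/2], [5/2, 1/2, 1/2], [3/2, 1/2, 1/2]].
M = B⁻¹D = [[-7/2, -1, -1/2], [5/2, 1/2, 1/2], [3/2, 1/2, 1/2]] · [[-5], [12], [15]] = [[-2], [1], [6]].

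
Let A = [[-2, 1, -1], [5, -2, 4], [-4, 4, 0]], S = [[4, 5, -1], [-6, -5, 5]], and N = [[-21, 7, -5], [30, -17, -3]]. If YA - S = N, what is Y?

YA = N + S = [[-17, 12, -6], [24, -22, 2]].
Right-multiplying both sides by A⁻¹ gives Y = (N + S)A⁻¹.
det A = 4, so A⁻¹ = [[-4, -1, 1/2], [-4, -1, 3/4], [3, 1, -1/4]].
Y = (N + S)A⁻¹ = [[2, -1, 2], [-2, 0, -5]].

Y = [[2, -1, 2], [-2, 0, -5]]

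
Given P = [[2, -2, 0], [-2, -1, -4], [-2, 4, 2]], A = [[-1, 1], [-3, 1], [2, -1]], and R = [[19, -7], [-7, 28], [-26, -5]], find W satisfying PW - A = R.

PW = R + A = [[18, -6], [-10, 29], [-24, -6]].
Since P multiplies W on the left, W = P⁻¹(R + A).
det P = 4, so P⁻¹ = [[7/2, 1, 2], [3, 1, 2], [-5/2, -1, -3/2]].
W = P⁻¹(R + A) = [[5, -4], [-4, -1], [1, -5]].

W = [[5, -4], [-4, -1], [1, -5]]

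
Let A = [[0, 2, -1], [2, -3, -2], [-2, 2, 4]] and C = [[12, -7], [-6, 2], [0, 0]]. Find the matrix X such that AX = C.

Left-multiplying both sides by A⁻¹ gives X = A⁻¹C.
det A = -6, so A⁻¹ = [[4/3, 5/3, 7/6], [2/3, 1/3, 1/3], [1/3, 2/3, 2/3]].
X = A⁻¹C = [[4/3, 5/3, 7/6], [2/3, 1/3, 1/3], [1/3, 2/3, 2/3]] · [[12, -7], [-6, 2], [0, 0]] = [[6, -6], [6, -4], [0, -1]].

X = [[6, -6], [6, -4], [0, -1]]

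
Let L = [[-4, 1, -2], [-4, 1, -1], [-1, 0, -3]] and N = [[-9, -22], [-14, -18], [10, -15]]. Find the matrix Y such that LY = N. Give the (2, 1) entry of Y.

1

Since L multiplies Y on the left, Y = L⁻¹N.
det L = -1, so L⁻¹ = [[3, -3, -1], [11, -10, -4], [-1, 1, 0]].
Y = L⁻¹N = [[3, -3, -1], [11, -10, -4], [-1, 1, 0]] · [[-9, -22], [-14, -18], [10, -15]] = [[5, 3], [1, -2], [-5, 4]].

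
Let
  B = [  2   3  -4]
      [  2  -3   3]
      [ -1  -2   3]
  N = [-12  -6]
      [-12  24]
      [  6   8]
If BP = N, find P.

Left-multiplying both sides by B⁻¹ gives P = B⁻¹N.
det B = -5, so B⁻¹ = [[3/5, 1/5, 3/5], [9/5, -2/5, 14/5], [7/5, -1/5, 12/5]].
P = B⁻¹N = [[3/5, 1/5, 3/5], [9/5, -2/5, 14/5], [7/5, -1/5, 12/5]] · [[-12, -6], [-12, 24], [6, 8]] = [[-6, 6], [0, 2], [0, 6]].

P = [[-6, 6], [0, 2], [0, 6]]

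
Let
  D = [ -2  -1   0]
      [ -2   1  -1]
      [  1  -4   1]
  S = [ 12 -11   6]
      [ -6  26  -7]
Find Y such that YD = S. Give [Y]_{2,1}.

-1

Right-multiplying both sides by D⁻¹ gives Y = SD⁻¹.
D has determinant 5; D⁻¹ = [[-3/5, 1/5, 1/5], [1/5, -2/5, -2/5], [7/5, -9/5, -4/5]].
Y = SD⁻¹ = [[12, -11, 6], [-6, 26, -7]] · [[-3/5, 1/5, 1/5], [1/5, -2/5, -2/5], [7/5, -9/5, -4/5]] = [[-1, -4, 2], [-1, 1, -6]].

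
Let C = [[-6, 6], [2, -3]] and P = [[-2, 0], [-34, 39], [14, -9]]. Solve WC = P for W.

C is on the right of W, so right-multiply by C⁻¹: W = PC⁻¹.
C has determinant 6; C⁻¹ = [[-1/2, -1], [-1/3, -1]].
W = PC⁻¹ = [[-2, 0], [-34, 39], [14, -9]] · [[-1/2, -1], [-1/3, -1]] = [[1, 2], [4, -5], [-4, -5]].

W = [[1, 2], [4, -5], [-4, -5]]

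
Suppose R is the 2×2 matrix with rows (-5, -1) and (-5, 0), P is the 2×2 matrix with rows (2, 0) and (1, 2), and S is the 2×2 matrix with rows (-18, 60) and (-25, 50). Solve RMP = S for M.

M = [[5, -5], [-1, -5]]

Left-multiply by R⁻¹ and right-multiply by P⁻¹: M = R⁻¹SP⁻¹.
det R = -5, so R⁻¹ = [[0, -1/5], [-1, 1]].
P has determinant 4; P⁻¹ = [[1/2, 0], [-1/4, 1/2]].
R⁻¹S = [[5, -10], [-7, -10]].
M = (R⁻¹S)P⁻¹ = [[5, -5], [-1, -5]].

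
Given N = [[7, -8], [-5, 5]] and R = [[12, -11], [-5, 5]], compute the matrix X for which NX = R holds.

N is on the left of X, so left-multiply by N⁻¹: X = N⁻¹R.
det N = -5; the adjugate gives N⁻¹ = [[-1, -8/5], [-1, -7/5]].
X = N⁻¹R = [[-1, -8/5], [-1, -7/5]] · [[12, -11], [-5, 5]] = [[-4, 3], [-5, 4]].

X = [[-4, 3], [-5, 4]]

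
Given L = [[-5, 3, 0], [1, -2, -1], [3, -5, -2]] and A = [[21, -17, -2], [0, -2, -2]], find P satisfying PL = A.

Since L sits to the right of P, P = AL⁻¹.
L has determinant 2; L⁻¹ = [[-1/2, 3, -3/2], [-1/2, 5, -5/2], [1/2, -8, 7/2]].
P = AL⁻¹ = [[21, -17, -2], [0, -2, -2]] · [[-1/2, 3, -3/2], [-1/2, 5, -5/2], [1/2, -8, 7/2]] = [[-3, -6, 4], [0, 6, -2]].

P = [[-3, -6, 4], [0, 6, -2]]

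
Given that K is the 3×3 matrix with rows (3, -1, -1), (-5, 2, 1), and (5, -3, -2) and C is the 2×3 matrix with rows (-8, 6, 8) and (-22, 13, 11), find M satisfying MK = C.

Since K sits to the right of M, M = CK⁻¹.
det K = -3; the adjugate gives K⁻¹ = [[1/3, -1/3, -1/3], [5/3, 1/3, -2/3], [-5/3, -4/3, -1/3]].
M = CK⁻¹ = [[-8, 6, 8], [-22, 13, 11]] · [[1/3, -1/3, -1/3], [5/3, 1/3, -2/3], [-5/3, -4/3, -1/3]] = [[-6, -6, -4], [-4, -3, -5]].

M = [[-6, -6, -4], [-4, -3, -5]]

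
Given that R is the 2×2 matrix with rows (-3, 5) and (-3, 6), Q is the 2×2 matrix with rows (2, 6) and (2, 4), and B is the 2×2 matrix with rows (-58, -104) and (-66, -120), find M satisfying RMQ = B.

M = R⁻¹BQ⁻¹ (apply R⁻¹ on the left and Q⁻¹ on the right).
det R = -3; the adjugate gives R⁻¹ = [[-2, 5/3], [-1, 1]].
det Q = -4, so Q⁻¹ = [[-1, 3/2], [1/2, -1/2]].
R⁻¹B = [[6, 8], [-8, -16]].
M = (R⁻¹B)Q⁻¹ = [[-2, 5], [0, -4]].

M = [[-2, 5], [0, -4]]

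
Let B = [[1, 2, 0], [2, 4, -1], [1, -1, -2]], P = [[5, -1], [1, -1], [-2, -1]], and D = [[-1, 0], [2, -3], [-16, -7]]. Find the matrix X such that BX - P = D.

BX = D + P = [[4, -1], [3, -4], [-18, -8]].
Left-multiplying both sides by B⁻¹ gives X = B⁻¹(D + P).
det B = -3; the adjugate gives B⁻¹ = [[3, -4/3, 2/3], [-1, 2/3, -1/3], [2, -1, 0]].
X = B⁻¹(D + P) = [[-4, -3], [4, 1], [5, 2]].

X = [[-4, -3], [4, 1], [5, 2]]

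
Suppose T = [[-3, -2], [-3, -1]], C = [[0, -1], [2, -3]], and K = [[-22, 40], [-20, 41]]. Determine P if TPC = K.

P = [[5, 3], [-4, 1]]

P = T⁻¹KC⁻¹ (apply T⁻¹ on the left and C⁻¹ on the right).
det T = -3; the adjugate gives T⁻¹ = [[1/3, -2/3], [-1, 1]].
det C = 2; the adjugate gives C⁻¹ = [[-3/2, 1/2], [-1, 0]].
T⁻¹K = [[6, -14], [2, 1]].
P = (T⁻¹K)C⁻¹ = [[5, 3], [-4, 1]].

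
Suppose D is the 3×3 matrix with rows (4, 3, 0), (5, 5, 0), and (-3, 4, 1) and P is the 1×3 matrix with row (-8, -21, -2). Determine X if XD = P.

Right-multiplying both sides by D⁻¹ gives X = PD⁻¹.
det D = 5, so D⁻¹ = [[1, -3/5, 0], [-1, 4/5, 0], [7, -5, 1]].
X = PD⁻¹ = [[-8, -21, -2]] · [[1, -3/5, 0], [-1, 4/5, 0], [7, -5, 1]] = [[-1, -2, -2]].

X = [[-1, -2, -2]]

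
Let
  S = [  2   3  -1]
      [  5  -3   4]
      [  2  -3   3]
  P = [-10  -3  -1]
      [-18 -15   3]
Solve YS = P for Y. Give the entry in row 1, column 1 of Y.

0

S is on the right of Y, so right-multiply by S⁻¹: Y = PS⁻¹.
det S = -6; the adjugate gives S⁻¹ = [[-1/2, 1, -3/2], [7/6, -4/3, 13/6], [3/2, -2, 7/2]].
Y = PS⁻¹ = [[-10, -3, -1], [-18, -15, 3]] · [[-1/2, 1, -3/2], [7/6, -4/3, 13/6], [3/2, -2, 7/2]] = [[0, -4, 5], [-4, -4, 5]].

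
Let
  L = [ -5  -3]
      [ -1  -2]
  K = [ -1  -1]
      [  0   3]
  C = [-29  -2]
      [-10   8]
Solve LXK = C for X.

Left-multiply by L⁻¹ and right-multiply by K⁻¹: X = L⁻¹CK⁻¹.
L has determinant 7; L⁻¹ = [[-2/7, 3/7], [1/7, -5/7]].
det K = -3; the adjugate gives K⁻¹ = [[-1, -1/3], [0, 1/3]].
L⁻¹C = [[4, 4], [3, -6]].
X = (L⁻¹C)K⁻¹ = [[-4, 0], [-3, -3]].

X = [[-4, 0], [-3, -3]]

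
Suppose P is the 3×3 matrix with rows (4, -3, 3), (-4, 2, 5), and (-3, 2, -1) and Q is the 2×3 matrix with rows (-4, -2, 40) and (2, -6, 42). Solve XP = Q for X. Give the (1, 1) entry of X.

Since P sits to the right of X, X = QP⁻¹.
P has determinant 3; P⁻¹ = [[-4, 1, -7], [-19/3, 5/3, -32/3], [-2/3, 1/3, -4/3]].
X = QP⁻¹ = [[-4, -2, 40], [2, -6, 42]] · [[-4, 1, -7], [-19/3, 5/3, -32/3], [-2/3, 1/3, -4/3]] = [[2, 6, -4], [2, 6, -6]].

2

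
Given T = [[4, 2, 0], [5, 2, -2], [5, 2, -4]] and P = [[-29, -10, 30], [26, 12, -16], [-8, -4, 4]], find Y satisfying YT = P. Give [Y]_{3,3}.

-2

Since T sits to the right of Y, Y = PT⁻¹.
det T = 4; the adjugate gives T⁻¹ = [[-1, 2, -1], [5/2, -4, 2], [0, 1/2, -1/2]].
Y = PT⁻¹ = [[-29, -10, 30], [26, 12, -16], [-8, -4, 4]] · [[-1, 2, -1], [5/2, -4, 2], [0, 1/2, -1/2]] = [[4, -3, -6], [4, -4, 6], [-2, 2, -2]].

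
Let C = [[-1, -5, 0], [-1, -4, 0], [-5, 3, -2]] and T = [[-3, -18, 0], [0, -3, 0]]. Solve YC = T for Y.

Right-multiplying both sides by C⁻¹ gives Y = TC⁻¹.
det C = 2, so C⁻¹ = [[4, -5, 0], [-1, 1, 0], [-23/2, 14, -1/2]].
Y = TC⁻¹ = [[-3, -18, 0], [0, -3, 0]] · [[4, -5, 0], [-1, 1, 0], [-23/2, 14, -1/2]] = [[6, -3, 0], [3, -3, 0]].

Y = [[6, -3, 0], [3, -3, 0]]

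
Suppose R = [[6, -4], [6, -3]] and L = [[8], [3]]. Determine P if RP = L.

Since R multiplies P on the left, P = R⁻¹L.
det R = 6, so R⁻¹ = [[-1/2, 2/3], [-1, 1]].
P = R⁻¹L = [[-1/2, 2/3], [-1, 1]] · [[8], [3]] = [[-2], [-5]].

P = [[-2], [-5]]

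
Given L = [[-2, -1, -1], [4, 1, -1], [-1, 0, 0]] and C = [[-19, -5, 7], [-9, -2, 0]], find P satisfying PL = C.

Right-multiplying both sides by L⁻¹ gives P = CL⁻¹.
L has determinant -2; L⁻¹ = [[0, 0, -1], [-1/2, 1/2, 3], [-1/2, -1/2, -1]].
P = CL⁻¹ = [[-19, -5, 7], [-9, -2, 0]] · [[0, 0, -1], [-1/2, 1/2, 3], [-1/2, -1/2, -1]] = [[-1, -6, -3], [1, -1, 3]].

P = [[-1, -6, -3], [1, -1, 3]]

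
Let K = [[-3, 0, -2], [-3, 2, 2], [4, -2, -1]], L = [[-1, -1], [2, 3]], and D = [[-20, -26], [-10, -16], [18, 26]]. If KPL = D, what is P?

P = [[0, 2], [3, 0], [-4, 0]]

Isolating P: multiply by K⁻¹ from the left and L⁻¹ from the right, so P = K⁻¹DL⁻¹.
K has determinant -2; K⁻¹ = [[-1, -2, -2], [-5/2, -11/2, -6], [1, 3, 3]].
L has determinant -1; L⁻¹ = [[-3, -1], [2, 1]].
K⁻¹D = [[4, 6], [-3, -3], [4, 4]].
P = (K⁻¹D)L⁻¹ = [[0, 2], [3, 0], [-4, 0]].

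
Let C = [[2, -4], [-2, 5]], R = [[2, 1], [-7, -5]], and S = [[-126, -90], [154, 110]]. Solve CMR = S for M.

M = [[0, 1], [0, -4]]

Isolating M: multiply by C⁻¹ from the left and R⁻¹ from the right, so M = C⁻¹SR⁻¹.
det C = 2, so C⁻¹ = [[5/2, 2], [1, 1]].
R has determinant -3; R⁻¹ = [[5/3, 1/3], [-7/3, -2/3]].
C⁻¹S = [[-7, -5], [28, 20]].
M = (C⁻¹S)R⁻¹ = [[0, 1], [0, -4]].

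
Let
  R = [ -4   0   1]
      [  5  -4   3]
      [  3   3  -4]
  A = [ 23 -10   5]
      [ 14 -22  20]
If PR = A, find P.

R is on the right of P, so right-multiply by R⁻¹: P = AR⁻¹.
det R = -1; the adjugate gives R⁻¹ = [[-7, -3, -4], [-29, -13, -17], [-27, -12, -16]].
P = AR⁻¹ = [[23, -10, 5], [14, -22, 20]] · [[-7, -3, -4], [-29, -13, -17], [-27, -12, -16]] = [[-6, 1, -2], [0, 4, -2]].

P = [[-6, 1, -2], [0, 4, -2]]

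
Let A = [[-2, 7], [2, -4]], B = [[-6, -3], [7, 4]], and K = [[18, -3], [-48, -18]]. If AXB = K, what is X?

X = [[5, -2], [-3, -4]]

X = A⁻¹KB⁻¹ (apply A⁻¹ on the left and B⁻¹ on the right).
det A = -6, so A⁻¹ = [[2/3, 7/6], [1/3, 1/3]].
det B = -3, so B⁻¹ = [[-4/3, -1], [7/3, 2]].
A⁻¹K = [[-44, -23], [-10, -7]].
X = (A⁻¹K)B⁻¹ = [[5, -2], [-3, -4]].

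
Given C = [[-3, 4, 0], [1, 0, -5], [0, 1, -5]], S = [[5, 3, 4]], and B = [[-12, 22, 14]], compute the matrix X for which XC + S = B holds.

XC = B − S = [[-17, 19, 10]].
Since C sits to the right of X, X = (B − S)C⁻¹.
C has determinant 5; C⁻¹ = [[1, 4, -4], [1, 3, -3], [1/5, 3/5, -4/5]].
X = (B − S)C⁻¹ = [[4, -5, 3]].

X = [[4, -5, 3]]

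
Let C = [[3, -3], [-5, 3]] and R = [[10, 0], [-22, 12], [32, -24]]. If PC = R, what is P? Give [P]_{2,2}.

C is on the right of P, so right-multiply by C⁻¹: P = RC⁻¹.
det C = -6, so C⁻¹ = [[-1/2, -1/2], [-5/6, -1/2]].
P = RC⁻¹ = [[10, 0], [-22, 12], [32, -24]] · [[-1/2, -1/2], [-5/6, -1/2]] = [[-5, -5], [1, 5], [4, -4]].

5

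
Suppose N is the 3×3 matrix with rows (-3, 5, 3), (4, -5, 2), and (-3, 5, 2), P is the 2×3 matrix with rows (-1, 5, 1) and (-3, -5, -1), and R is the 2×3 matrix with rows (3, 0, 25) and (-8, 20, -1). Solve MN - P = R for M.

M = [[4, 5, 2], [0, -2, 1]]

MN = R + P = [[2, 5, 26], [-11, 15, -2]].
Right-multiplying both sides by N⁻¹ gives M = (R + P)N⁻¹.
det N = 5, so N⁻¹ = [[-4, 1, 5], [-14/5, 3/5, 18/5], [1, 0, -1]].
M = (R + P)N⁻¹ = [[4, 5, 2], [0, -2, 1]].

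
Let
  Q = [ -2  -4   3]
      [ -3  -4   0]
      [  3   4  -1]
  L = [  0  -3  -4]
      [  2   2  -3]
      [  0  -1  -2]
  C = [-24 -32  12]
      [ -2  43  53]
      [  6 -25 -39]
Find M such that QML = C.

M = [[4, -5, -1], [2, 4, -3], [4, -2, 2]]

Isolating M: multiply by Q⁻¹ from the left and L⁻¹ from the right, so M = Q⁻¹CL⁻¹.
Q has determinant 4; Q⁻¹ = [[1, 2, 3], [-3/4, -7/4, -9/4], [0, -1, -1]].
det L = -4, so L⁻¹ = [[7/4, 1/2, -17/4], [-1, 0, 2], [1/2, 0, -3/2]].
Q⁻¹C = [[-10, -21, 1], [8, 5, -14], [-4, -18, -14]].
M = (Q⁻¹C)L⁻¹ = [[4, -5, -1], [2, 4, -3], [4, -2, 2]].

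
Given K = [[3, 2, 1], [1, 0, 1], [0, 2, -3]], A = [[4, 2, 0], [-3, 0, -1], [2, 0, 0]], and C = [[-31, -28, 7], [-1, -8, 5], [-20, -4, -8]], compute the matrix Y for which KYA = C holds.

Y = [[-4, -5, 4], [-1, 4, -3], [0, 0, -4]]

Left-multiply by K⁻¹ and right-multiply by A⁻¹: Y = K⁻¹CA⁻¹.
det K = 2, so K⁻¹ = [[-1, 4, 1], [3/2, -9/2, -1], [1, -3, -1]].
det A = -4, so A⁻¹ = [[0, 0, 1/2], [1/2, 0, -1], [0, -1, -3/2]].
K⁻¹C = [[7, -8, 5], [-22, -2, -4], [-8, 0, 0]].
Y = (K⁻¹C)A⁻¹ = [[-4, -5, 4], [-1, 4, -3], [0, 0, -4]].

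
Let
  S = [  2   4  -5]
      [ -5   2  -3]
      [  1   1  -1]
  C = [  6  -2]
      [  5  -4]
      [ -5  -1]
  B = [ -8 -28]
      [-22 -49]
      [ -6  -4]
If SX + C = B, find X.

SX = B − C = [[-14, -26], [-27, -45], [-1, -3]].
Left-multiplying both sides by S⁻¹ gives X = S⁻¹(B − C).
S has determinant 5; S⁻¹ = [[1/5, -1/5, -2/5], [-8/5, 3/5, 31/5], [-7/5, 2/5, 24/5]].
X = S⁻¹(B − C) = [[3, 5], [0, -4], [4, 4]].

X = [[3, 5], [0, -4], [4, 4]]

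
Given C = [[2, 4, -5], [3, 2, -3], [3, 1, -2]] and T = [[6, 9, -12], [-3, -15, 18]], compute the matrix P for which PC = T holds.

P = [[3, -3, 3], [-6, 6, -3]]

C is on the right of P, so right-multiply by C⁻¹: P = TC⁻¹.
det C = 1, so C⁻¹ = [[-1, 3, -2], [-3, 11, -9], [-3, 10, -8]].
P = TC⁻¹ = [[6, 9, -12], [-3, -15, 18]] · [[-1, 3, -2], [-3, 11, -9], [-3, 10, -8]] = [[3, -3, 3], [-6, 6, -3]].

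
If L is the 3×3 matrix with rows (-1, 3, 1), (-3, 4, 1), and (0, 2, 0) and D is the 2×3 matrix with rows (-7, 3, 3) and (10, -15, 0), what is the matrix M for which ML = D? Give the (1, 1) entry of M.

Since L sits to the right of M, M = DL⁻¹.
det L = -4, so L⁻¹ = [[1/2, -1/2, 1/4], [0, 0, 1/2], [3/2, -1/2, -5/4]].
M = DL⁻¹ = [[-7, 3, 3], [10, -15, 0]] · [[1/2, -1/2, 1/4], [0, 0, 1/2], [3/2, -1/2, -5/4]] = [[1, 2, -4], [5, -5, -5]].

1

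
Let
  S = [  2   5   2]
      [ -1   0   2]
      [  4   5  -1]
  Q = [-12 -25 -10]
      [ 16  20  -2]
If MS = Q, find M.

M = [[-1, -6, -4], [-2, 4, 6]]

S is on the right of M, so right-multiply by S⁻¹: M = QS⁻¹.
det S = 5, so S⁻¹ = [[-2, 3, 2], [7/5, -2, -6/5], [-1, 2, 1]].
M = QS⁻¹ = [[-12, -25, -10], [16, 20, -2]] · [[-2, 3, 2], [7/5, -2, -6/5], [-1, 2, 1]] = [[-1, -6, -4], [-2, 4, 6]].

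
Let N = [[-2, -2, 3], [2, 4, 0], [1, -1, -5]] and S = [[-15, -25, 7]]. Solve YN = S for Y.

N is on the right of Y, so right-multiply by N⁻¹: Y = SN⁻¹.
det N = 2; the adjugate gives N⁻¹ = [[-10, -13/2, -6], [5, 7/2, 3], [-3, -2, -2]].
Y = SN⁻¹ = [[-15, -25, 7]] · [[-10, -13/2, -6], [5, 7/2, 3], [-3, -2, -2]] = [[4, -4, 1]].

Y = [[4, -4, 1]]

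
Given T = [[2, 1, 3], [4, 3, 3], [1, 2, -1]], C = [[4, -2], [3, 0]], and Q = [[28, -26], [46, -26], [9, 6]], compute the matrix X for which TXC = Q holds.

X = [[-2, 4], [2, -1], [5, -5]]

X = T⁻¹QC⁻¹ (apply T⁻¹ on the left and C⁻¹ on the right).
T has determinant 4; T⁻¹ = [[-9/4, 7/4, -3/2], [7/4, -5/4, 3/2], [5/4, -3/4, 1/2]].
C has determinant 6; C⁻¹ = [[0, 1/3], [-1/2, 2/3]].
T⁻¹Q = [[4, 4], [5, -4], [5, -10]].
X = (T⁻¹Q)C⁻¹ = [[-2, 4], [2, -1], [5, -5]].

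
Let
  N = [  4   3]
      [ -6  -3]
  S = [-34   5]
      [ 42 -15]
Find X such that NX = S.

Since N multiplies X on the left, X = N⁻¹S.
det N = 6, so N⁻¹ = [[-1/2, -1/2], [1, 2/3]].
X = N⁻¹S = [[-1/2, -1/2], [1, 2/3]] · [[-34, 5], [42, -15]] = [[-4, 5], [-6, -5]].

X = [[-4, 5], [-6, -5]]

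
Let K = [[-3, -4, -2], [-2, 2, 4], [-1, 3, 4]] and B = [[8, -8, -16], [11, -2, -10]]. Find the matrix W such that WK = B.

Since K sits to the right of W, W = BK⁻¹.
det K = 4, so K⁻¹ = [[-1, 5/2, -3], [1, -7/2, 4], [-1, 13/4, -7/2]].
W = BK⁻¹ = [[8, -8, -16], [11, -2, -10]] · [[-1, 5/2, -3], [1, -7/2, 4], [-1, 13/4, -7/2]] = [[0, -4, 0], [-3, 2, -6]].

W = [[0, -4, 0], [-3, 2, -6]]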